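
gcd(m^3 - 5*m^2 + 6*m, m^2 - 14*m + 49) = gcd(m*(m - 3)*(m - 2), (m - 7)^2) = 1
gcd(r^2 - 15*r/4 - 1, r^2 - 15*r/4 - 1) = r^2 - 15*r/4 - 1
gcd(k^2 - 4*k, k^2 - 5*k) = k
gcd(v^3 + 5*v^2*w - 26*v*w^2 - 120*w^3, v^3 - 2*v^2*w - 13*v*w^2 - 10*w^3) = v - 5*w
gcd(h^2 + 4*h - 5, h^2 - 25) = h + 5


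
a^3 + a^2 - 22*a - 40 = (a - 5)*(a + 2)*(a + 4)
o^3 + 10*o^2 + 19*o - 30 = (o - 1)*(o + 5)*(o + 6)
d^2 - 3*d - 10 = (d - 5)*(d + 2)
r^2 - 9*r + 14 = (r - 7)*(r - 2)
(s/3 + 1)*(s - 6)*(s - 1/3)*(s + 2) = s^4/3 - 4*s^3/9 - 71*s^2/9 - 28*s/3 + 4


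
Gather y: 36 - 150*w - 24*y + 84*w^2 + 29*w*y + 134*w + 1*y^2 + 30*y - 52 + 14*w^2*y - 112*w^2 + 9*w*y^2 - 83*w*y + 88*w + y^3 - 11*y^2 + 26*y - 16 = -28*w^2 + 72*w + y^3 + y^2*(9*w - 10) + y*(14*w^2 - 54*w + 32) - 32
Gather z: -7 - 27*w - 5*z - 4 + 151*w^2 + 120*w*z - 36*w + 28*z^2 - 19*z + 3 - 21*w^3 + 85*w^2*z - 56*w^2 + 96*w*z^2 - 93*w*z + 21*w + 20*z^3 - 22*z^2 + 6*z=-21*w^3 + 95*w^2 - 42*w + 20*z^3 + z^2*(96*w + 6) + z*(85*w^2 + 27*w - 18) - 8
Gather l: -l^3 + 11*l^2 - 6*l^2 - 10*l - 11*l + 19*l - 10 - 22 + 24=-l^3 + 5*l^2 - 2*l - 8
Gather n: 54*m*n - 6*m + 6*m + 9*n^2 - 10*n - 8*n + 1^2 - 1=9*n^2 + n*(54*m - 18)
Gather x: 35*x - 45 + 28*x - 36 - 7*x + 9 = 56*x - 72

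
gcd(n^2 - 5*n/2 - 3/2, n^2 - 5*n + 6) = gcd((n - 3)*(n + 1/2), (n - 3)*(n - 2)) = n - 3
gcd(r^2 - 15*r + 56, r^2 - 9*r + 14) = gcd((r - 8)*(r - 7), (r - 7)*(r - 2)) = r - 7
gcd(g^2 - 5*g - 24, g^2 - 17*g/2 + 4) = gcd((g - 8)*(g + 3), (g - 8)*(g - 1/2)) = g - 8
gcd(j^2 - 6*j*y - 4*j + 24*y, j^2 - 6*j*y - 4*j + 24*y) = -j^2 + 6*j*y + 4*j - 24*y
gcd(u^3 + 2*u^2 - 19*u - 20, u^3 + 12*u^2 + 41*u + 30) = u^2 + 6*u + 5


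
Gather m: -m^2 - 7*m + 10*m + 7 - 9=-m^2 + 3*m - 2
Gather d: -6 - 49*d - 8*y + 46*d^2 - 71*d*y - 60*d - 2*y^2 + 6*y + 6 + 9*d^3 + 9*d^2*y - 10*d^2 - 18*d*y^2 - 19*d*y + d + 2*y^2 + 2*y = 9*d^3 + d^2*(9*y + 36) + d*(-18*y^2 - 90*y - 108)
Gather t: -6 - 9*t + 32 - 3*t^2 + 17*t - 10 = -3*t^2 + 8*t + 16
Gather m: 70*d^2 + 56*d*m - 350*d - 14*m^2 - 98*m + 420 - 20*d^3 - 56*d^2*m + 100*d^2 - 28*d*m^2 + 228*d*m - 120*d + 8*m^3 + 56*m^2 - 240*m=-20*d^3 + 170*d^2 - 470*d + 8*m^3 + m^2*(42 - 28*d) + m*(-56*d^2 + 284*d - 338) + 420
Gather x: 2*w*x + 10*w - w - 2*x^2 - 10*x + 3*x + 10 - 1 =9*w - 2*x^2 + x*(2*w - 7) + 9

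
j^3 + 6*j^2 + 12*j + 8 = (j + 2)^3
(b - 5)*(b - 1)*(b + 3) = b^3 - 3*b^2 - 13*b + 15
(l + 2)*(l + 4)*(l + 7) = l^3 + 13*l^2 + 50*l + 56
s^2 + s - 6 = (s - 2)*(s + 3)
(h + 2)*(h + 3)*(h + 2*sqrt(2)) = h^3 + 2*sqrt(2)*h^2 + 5*h^2 + 6*h + 10*sqrt(2)*h + 12*sqrt(2)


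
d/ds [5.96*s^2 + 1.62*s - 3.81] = 11.92*s + 1.62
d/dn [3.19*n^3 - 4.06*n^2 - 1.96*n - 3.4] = 9.57*n^2 - 8.12*n - 1.96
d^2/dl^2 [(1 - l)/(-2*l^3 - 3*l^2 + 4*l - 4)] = 2*(4*(l - 1)*(3*l^2 + 3*l - 2)^2 + (-6*l^2 - 6*l - 3*(l - 1)*(2*l + 1) + 4)*(2*l^3 + 3*l^2 - 4*l + 4))/(2*l^3 + 3*l^2 - 4*l + 4)^3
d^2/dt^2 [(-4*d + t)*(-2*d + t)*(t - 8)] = -12*d + 6*t - 16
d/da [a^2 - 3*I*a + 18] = 2*a - 3*I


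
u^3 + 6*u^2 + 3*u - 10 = (u - 1)*(u + 2)*(u + 5)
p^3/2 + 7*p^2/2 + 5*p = p*(p/2 + 1)*(p + 5)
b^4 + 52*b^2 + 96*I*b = b*(b - 8*I)*(b + 2*I)*(b + 6*I)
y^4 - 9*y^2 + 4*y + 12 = (y - 2)^2*(y + 1)*(y + 3)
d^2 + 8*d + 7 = (d + 1)*(d + 7)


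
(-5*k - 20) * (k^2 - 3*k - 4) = -5*k^3 - 5*k^2 + 80*k + 80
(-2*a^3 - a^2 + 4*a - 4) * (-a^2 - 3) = 2*a^5 + a^4 + 2*a^3 + 7*a^2 - 12*a + 12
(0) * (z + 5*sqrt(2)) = 0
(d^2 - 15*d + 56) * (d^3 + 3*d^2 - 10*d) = d^5 - 12*d^4 + d^3 + 318*d^2 - 560*d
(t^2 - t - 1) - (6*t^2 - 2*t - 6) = -5*t^2 + t + 5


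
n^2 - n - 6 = (n - 3)*(n + 2)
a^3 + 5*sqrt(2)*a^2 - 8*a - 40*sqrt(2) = (a - 2*sqrt(2))*(a + 2*sqrt(2))*(a + 5*sqrt(2))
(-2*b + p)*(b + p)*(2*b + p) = -4*b^3 - 4*b^2*p + b*p^2 + p^3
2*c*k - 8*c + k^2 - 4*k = (2*c + k)*(k - 4)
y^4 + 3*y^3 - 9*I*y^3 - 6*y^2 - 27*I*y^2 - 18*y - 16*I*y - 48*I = (y + 3)*(y - 8*I)*(y - 2*I)*(y + I)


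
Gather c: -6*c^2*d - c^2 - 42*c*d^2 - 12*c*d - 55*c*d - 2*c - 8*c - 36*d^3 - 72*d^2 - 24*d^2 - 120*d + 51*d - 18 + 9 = c^2*(-6*d - 1) + c*(-42*d^2 - 67*d - 10) - 36*d^3 - 96*d^2 - 69*d - 9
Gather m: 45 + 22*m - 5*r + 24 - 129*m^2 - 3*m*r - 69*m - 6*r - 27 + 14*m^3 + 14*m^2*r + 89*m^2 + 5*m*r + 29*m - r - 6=14*m^3 + m^2*(14*r - 40) + m*(2*r - 18) - 12*r + 36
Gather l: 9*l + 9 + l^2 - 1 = l^2 + 9*l + 8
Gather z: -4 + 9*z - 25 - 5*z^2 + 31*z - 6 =-5*z^2 + 40*z - 35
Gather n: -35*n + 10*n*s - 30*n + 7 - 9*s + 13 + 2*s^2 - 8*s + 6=n*(10*s - 65) + 2*s^2 - 17*s + 26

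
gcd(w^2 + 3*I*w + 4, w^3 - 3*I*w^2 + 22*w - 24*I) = w^2 + 3*I*w + 4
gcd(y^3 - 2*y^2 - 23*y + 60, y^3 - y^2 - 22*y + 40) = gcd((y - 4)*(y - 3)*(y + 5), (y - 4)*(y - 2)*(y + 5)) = y^2 + y - 20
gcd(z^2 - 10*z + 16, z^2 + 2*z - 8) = z - 2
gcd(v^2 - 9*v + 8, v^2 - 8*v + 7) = v - 1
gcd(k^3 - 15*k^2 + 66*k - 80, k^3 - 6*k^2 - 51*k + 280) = k^2 - 13*k + 40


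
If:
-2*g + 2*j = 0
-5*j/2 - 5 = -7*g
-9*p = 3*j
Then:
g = 10/9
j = 10/9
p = -10/27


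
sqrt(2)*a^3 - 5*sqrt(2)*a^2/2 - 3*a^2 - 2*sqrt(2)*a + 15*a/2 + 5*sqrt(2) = (a - 5/2)*(a - 2*sqrt(2))*(sqrt(2)*a + 1)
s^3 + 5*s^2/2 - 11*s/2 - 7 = (s - 2)*(s + 1)*(s + 7/2)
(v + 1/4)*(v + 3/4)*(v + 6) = v^3 + 7*v^2 + 99*v/16 + 9/8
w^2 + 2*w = w*(w + 2)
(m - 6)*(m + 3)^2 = m^3 - 27*m - 54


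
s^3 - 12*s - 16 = (s - 4)*(s + 2)^2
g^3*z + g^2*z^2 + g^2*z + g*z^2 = g*(g + z)*(g*z + z)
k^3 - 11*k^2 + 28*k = k*(k - 7)*(k - 4)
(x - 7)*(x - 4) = x^2 - 11*x + 28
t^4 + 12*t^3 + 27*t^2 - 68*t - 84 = (t - 2)*(t + 1)*(t + 6)*(t + 7)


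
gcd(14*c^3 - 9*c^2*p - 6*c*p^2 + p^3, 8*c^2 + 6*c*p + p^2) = 2*c + p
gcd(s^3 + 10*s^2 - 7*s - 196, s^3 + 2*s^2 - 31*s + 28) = s^2 + 3*s - 28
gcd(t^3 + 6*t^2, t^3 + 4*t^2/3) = t^2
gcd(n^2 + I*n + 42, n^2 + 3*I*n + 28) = n + 7*I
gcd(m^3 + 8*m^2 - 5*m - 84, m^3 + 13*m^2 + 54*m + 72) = m + 4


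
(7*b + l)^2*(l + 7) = 49*b^2*l + 343*b^2 + 14*b*l^2 + 98*b*l + l^3 + 7*l^2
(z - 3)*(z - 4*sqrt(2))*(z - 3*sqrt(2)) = z^3 - 7*sqrt(2)*z^2 - 3*z^2 + 24*z + 21*sqrt(2)*z - 72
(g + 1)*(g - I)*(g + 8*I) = g^3 + g^2 + 7*I*g^2 + 8*g + 7*I*g + 8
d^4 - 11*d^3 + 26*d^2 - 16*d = d*(d - 8)*(d - 2)*(d - 1)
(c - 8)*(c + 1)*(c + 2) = c^3 - 5*c^2 - 22*c - 16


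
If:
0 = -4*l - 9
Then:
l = -9/4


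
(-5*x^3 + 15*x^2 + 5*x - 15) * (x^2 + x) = -5*x^5 + 10*x^4 + 20*x^3 - 10*x^2 - 15*x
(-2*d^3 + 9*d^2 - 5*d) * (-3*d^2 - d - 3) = 6*d^5 - 25*d^4 + 12*d^3 - 22*d^2 + 15*d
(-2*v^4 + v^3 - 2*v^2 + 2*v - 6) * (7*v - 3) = -14*v^5 + 13*v^4 - 17*v^3 + 20*v^2 - 48*v + 18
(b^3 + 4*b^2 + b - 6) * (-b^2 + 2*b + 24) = -b^5 - 2*b^4 + 31*b^3 + 104*b^2 + 12*b - 144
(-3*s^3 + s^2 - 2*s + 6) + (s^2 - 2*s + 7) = -3*s^3 + 2*s^2 - 4*s + 13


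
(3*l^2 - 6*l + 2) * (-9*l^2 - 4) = -27*l^4 + 54*l^3 - 30*l^2 + 24*l - 8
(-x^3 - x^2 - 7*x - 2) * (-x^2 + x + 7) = x^5 - x^3 - 12*x^2 - 51*x - 14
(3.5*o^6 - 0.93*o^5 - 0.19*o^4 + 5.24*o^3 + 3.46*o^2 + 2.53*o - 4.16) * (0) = 0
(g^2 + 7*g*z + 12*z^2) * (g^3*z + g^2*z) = g^5*z + 7*g^4*z^2 + g^4*z + 12*g^3*z^3 + 7*g^3*z^2 + 12*g^2*z^3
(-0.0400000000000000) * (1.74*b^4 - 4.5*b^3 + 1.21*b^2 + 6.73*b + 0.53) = -0.0696*b^4 + 0.18*b^3 - 0.0484*b^2 - 0.2692*b - 0.0212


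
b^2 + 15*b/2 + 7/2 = (b + 1/2)*(b + 7)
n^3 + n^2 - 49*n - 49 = (n - 7)*(n + 1)*(n + 7)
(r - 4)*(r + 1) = r^2 - 3*r - 4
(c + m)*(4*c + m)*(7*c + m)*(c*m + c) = 28*c^4*m + 28*c^4 + 39*c^3*m^2 + 39*c^3*m + 12*c^2*m^3 + 12*c^2*m^2 + c*m^4 + c*m^3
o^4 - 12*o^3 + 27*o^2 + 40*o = o*(o - 8)*(o - 5)*(o + 1)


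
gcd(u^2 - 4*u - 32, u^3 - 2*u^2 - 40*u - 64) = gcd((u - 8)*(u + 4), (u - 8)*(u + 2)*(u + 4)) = u^2 - 4*u - 32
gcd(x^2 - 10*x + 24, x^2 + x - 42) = x - 6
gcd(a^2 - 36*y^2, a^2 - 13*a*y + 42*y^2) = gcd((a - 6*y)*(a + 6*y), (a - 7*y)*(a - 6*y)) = -a + 6*y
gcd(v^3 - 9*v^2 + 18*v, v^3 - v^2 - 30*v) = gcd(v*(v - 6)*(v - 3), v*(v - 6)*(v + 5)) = v^2 - 6*v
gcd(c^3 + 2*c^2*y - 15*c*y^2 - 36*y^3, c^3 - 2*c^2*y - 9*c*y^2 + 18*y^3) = c + 3*y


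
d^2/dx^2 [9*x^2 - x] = 18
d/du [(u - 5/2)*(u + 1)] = 2*u - 3/2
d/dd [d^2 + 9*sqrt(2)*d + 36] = 2*d + 9*sqrt(2)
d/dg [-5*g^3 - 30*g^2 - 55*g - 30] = -15*g^2 - 60*g - 55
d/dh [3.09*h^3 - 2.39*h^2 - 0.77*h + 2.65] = 9.27*h^2 - 4.78*h - 0.77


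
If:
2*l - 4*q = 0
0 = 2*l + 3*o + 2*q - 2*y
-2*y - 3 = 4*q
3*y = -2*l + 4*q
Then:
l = -3/2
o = 3/2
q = -3/4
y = 0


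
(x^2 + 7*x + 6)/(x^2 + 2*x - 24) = (x + 1)/(x - 4)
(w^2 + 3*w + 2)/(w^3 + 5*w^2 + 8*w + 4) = 1/(w + 2)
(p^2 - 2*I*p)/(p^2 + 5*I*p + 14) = p/(p + 7*I)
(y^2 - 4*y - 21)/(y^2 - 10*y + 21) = (y + 3)/(y - 3)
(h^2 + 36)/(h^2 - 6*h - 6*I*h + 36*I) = (h + 6*I)/(h - 6)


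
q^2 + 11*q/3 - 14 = (q - 7/3)*(q + 6)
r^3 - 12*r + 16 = (r - 2)^2*(r + 4)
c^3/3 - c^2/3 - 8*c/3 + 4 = (c/3 + 1)*(c - 2)^2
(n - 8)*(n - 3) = n^2 - 11*n + 24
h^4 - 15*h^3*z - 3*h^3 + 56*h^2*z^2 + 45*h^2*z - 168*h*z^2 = h*(h - 3)*(h - 8*z)*(h - 7*z)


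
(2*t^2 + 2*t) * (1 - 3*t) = -6*t^3 - 4*t^2 + 2*t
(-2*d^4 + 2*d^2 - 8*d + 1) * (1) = -2*d^4 + 2*d^2 - 8*d + 1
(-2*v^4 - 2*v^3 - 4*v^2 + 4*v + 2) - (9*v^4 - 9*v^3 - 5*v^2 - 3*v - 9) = -11*v^4 + 7*v^3 + v^2 + 7*v + 11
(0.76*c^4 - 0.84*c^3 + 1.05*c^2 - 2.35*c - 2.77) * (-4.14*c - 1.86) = -3.1464*c^5 + 2.064*c^4 - 2.7846*c^3 + 7.776*c^2 + 15.8388*c + 5.1522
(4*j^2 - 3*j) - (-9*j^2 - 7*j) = 13*j^2 + 4*j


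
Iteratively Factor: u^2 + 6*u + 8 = (u + 4)*(u + 2)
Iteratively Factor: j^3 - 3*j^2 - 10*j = (j - 5)*(j^2 + 2*j) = (j - 5)*(j + 2)*(j)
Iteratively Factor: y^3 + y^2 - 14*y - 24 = (y + 2)*(y^2 - y - 12) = (y + 2)*(y + 3)*(y - 4)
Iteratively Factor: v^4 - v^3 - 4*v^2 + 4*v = (v)*(v^3 - v^2 - 4*v + 4) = v*(v - 1)*(v^2 - 4) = v*(v - 1)*(v + 2)*(v - 2)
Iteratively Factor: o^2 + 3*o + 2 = (o + 2)*(o + 1)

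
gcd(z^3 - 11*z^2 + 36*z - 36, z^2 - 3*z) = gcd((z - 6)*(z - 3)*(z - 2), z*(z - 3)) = z - 3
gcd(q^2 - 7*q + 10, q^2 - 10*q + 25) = q - 5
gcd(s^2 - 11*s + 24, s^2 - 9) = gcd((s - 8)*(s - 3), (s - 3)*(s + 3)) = s - 3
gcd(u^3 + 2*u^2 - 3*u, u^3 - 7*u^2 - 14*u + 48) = u + 3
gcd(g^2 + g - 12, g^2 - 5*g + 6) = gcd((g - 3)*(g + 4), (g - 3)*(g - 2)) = g - 3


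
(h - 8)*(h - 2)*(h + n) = h^3 + h^2*n - 10*h^2 - 10*h*n + 16*h + 16*n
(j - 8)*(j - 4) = j^2 - 12*j + 32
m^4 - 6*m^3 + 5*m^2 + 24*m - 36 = (m - 3)^2*(m - 2)*(m + 2)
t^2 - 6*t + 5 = (t - 5)*(t - 1)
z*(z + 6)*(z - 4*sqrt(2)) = z^3 - 4*sqrt(2)*z^2 + 6*z^2 - 24*sqrt(2)*z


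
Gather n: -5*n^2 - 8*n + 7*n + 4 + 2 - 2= -5*n^2 - n + 4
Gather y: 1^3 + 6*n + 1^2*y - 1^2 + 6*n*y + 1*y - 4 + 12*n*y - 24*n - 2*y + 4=18*n*y - 18*n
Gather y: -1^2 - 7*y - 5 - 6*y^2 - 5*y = -6*y^2 - 12*y - 6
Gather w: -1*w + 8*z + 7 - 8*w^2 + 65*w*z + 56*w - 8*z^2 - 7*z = -8*w^2 + w*(65*z + 55) - 8*z^2 + z + 7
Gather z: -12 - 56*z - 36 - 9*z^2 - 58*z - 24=-9*z^2 - 114*z - 72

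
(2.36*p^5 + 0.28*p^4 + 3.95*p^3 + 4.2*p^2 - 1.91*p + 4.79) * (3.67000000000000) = 8.6612*p^5 + 1.0276*p^4 + 14.4965*p^3 + 15.414*p^2 - 7.0097*p + 17.5793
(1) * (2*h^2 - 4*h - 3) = 2*h^2 - 4*h - 3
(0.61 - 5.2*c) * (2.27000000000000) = 1.3847 - 11.804*c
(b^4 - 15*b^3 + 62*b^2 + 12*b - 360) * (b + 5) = b^5 - 10*b^4 - 13*b^3 + 322*b^2 - 300*b - 1800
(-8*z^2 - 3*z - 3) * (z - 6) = -8*z^3 + 45*z^2 + 15*z + 18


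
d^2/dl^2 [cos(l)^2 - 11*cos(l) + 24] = 11*cos(l) - 2*cos(2*l)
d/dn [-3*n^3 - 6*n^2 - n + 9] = -9*n^2 - 12*n - 1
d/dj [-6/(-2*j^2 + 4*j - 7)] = 24*(1 - j)/(2*j^2 - 4*j + 7)^2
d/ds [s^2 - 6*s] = 2*s - 6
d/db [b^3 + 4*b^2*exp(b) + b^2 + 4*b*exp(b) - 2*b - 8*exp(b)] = 4*b^2*exp(b) + 3*b^2 + 12*b*exp(b) + 2*b - 4*exp(b) - 2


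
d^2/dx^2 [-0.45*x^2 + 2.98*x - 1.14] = -0.900000000000000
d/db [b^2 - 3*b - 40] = 2*b - 3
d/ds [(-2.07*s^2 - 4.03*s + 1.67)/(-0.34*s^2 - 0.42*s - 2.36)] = (-0.5008*s^2 + 10.906*s + 10.2122)/(0.1156*s^4 + 0.2856*s^3 + 1.7812*s^2 + 1.9824*s + 5.5696)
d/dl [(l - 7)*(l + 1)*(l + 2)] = 3*l^2 - 8*l - 19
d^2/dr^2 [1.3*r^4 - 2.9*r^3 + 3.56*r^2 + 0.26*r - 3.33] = 15.6*r^2 - 17.4*r + 7.12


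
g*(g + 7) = g^2 + 7*g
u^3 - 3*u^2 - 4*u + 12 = (u - 3)*(u - 2)*(u + 2)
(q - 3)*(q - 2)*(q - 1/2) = q^3 - 11*q^2/2 + 17*q/2 - 3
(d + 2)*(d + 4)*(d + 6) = d^3 + 12*d^2 + 44*d + 48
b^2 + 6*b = b*(b + 6)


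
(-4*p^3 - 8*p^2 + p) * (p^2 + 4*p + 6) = -4*p^5 - 24*p^4 - 55*p^3 - 44*p^2 + 6*p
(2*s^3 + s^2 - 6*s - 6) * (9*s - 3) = 18*s^4 + 3*s^3 - 57*s^2 - 36*s + 18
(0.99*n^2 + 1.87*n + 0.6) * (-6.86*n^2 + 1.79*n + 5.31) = -6.7914*n^4 - 11.0561*n^3 + 4.4882*n^2 + 11.0037*n + 3.186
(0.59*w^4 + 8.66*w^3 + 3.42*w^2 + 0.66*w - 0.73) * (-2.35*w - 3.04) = -1.3865*w^5 - 22.1446*w^4 - 34.3634*w^3 - 11.9478*w^2 - 0.2909*w + 2.2192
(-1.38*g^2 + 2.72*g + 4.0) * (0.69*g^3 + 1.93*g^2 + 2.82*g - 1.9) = -0.9522*g^5 - 0.7866*g^4 + 4.118*g^3 + 18.0124*g^2 + 6.112*g - 7.6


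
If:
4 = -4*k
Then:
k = -1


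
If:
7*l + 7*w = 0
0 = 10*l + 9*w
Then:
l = 0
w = 0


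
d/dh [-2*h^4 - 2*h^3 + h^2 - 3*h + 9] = -8*h^3 - 6*h^2 + 2*h - 3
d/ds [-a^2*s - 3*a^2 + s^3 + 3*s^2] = -a^2 + 3*s^2 + 6*s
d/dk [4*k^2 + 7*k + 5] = 8*k + 7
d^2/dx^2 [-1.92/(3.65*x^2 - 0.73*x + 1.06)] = (51.1584*x^2 - 10.23168*x - 1.92*(7.3*x - 0.73)*(14.6*x - 1.46) + 14.85696)/(3.65*x^2 - 0.73*x + 1.06)^3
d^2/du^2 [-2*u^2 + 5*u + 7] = -4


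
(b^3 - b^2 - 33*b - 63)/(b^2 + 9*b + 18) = (b^2 - 4*b - 21)/(b + 6)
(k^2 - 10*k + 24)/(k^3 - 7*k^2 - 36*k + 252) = (k - 4)/(k^2 - k - 42)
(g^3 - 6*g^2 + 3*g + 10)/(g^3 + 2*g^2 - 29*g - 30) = (g - 2)/(g + 6)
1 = 1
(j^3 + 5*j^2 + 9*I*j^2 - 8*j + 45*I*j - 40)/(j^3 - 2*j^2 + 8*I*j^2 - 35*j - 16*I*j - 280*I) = (j + I)/(j - 7)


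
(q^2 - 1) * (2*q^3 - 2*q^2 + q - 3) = 2*q^5 - 2*q^4 - q^3 - q^2 - q + 3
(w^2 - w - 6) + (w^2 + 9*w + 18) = 2*w^2 + 8*w + 12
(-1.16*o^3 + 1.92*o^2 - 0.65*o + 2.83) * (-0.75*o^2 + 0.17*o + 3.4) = 0.87*o^5 - 1.6372*o^4 - 3.1301*o^3 + 4.295*o^2 - 1.7289*o + 9.622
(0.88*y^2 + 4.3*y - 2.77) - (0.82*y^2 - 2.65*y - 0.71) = 0.0600000000000001*y^2 + 6.95*y - 2.06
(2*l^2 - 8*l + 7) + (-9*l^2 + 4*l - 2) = -7*l^2 - 4*l + 5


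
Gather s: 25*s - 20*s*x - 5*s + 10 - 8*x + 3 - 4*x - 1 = s*(20 - 20*x) - 12*x + 12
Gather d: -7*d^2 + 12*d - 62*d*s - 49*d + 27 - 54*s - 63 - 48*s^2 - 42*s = -7*d^2 + d*(-62*s - 37) - 48*s^2 - 96*s - 36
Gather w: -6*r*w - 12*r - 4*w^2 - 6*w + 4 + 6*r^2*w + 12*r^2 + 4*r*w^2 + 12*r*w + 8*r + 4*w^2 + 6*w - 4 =12*r^2 + 4*r*w^2 - 4*r + w*(6*r^2 + 6*r)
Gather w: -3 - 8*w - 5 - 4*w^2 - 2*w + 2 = -4*w^2 - 10*w - 6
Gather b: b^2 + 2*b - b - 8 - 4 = b^2 + b - 12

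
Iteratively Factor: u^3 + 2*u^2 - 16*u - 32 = (u + 4)*(u^2 - 2*u - 8) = (u - 4)*(u + 4)*(u + 2)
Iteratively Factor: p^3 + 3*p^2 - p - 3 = (p + 3)*(p^2 - 1) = (p + 1)*(p + 3)*(p - 1)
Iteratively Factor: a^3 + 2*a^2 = (a)*(a^2 + 2*a) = a^2*(a + 2)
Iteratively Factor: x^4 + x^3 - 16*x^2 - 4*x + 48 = (x - 2)*(x^3 + 3*x^2 - 10*x - 24) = (x - 2)*(x + 2)*(x^2 + x - 12) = (x - 2)*(x + 2)*(x + 4)*(x - 3)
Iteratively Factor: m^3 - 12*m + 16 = (m + 4)*(m^2 - 4*m + 4) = (m - 2)*(m + 4)*(m - 2)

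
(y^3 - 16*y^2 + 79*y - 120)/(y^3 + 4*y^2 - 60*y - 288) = (y^2 - 8*y + 15)/(y^2 + 12*y + 36)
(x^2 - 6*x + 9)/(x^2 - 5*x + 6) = (x - 3)/(x - 2)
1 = 1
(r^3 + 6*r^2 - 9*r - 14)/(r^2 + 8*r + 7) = r - 2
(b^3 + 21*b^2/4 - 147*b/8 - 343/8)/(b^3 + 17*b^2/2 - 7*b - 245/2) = (b + 7/4)/(b + 5)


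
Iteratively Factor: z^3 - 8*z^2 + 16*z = (z)*(z^2 - 8*z + 16) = z*(z - 4)*(z - 4)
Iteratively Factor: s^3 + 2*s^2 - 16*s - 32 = (s - 4)*(s^2 + 6*s + 8) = (s - 4)*(s + 2)*(s + 4)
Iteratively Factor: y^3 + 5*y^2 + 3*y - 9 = (y + 3)*(y^2 + 2*y - 3) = (y + 3)^2*(y - 1)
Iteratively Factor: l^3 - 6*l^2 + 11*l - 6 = (l - 1)*(l^2 - 5*l + 6) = (l - 2)*(l - 1)*(l - 3)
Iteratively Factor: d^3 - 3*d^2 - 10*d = (d - 5)*(d^2 + 2*d) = (d - 5)*(d + 2)*(d)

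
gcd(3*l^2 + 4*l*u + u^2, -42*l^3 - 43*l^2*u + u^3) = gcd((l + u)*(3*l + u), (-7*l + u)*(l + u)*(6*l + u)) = l + u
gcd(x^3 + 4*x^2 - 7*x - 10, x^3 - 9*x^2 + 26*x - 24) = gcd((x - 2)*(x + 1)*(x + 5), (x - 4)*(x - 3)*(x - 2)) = x - 2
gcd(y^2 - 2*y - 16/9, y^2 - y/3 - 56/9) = y - 8/3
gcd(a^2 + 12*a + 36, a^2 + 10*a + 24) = a + 6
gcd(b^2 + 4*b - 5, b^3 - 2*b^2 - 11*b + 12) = b - 1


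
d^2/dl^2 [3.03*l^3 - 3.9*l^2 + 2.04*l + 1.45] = 18.18*l - 7.8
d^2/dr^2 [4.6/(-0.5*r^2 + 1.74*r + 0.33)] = 4.6*(-0.5*r^2 + 1.74*r + (1.0*r - 1.74)*(2.0*r - 3.48) + 0.33)/(-0.5*r^2 + 1.74*r + 0.33)^3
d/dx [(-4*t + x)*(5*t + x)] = t + 2*x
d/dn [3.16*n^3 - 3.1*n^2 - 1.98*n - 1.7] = 9.48*n^2 - 6.2*n - 1.98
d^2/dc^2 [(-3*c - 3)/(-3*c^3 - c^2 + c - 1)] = 6*(27*c^2 - 18*c + 1)/(27*c^6 - 54*c^5 + 63*c^4 - 44*c^3 + 21*c^2 - 6*c + 1)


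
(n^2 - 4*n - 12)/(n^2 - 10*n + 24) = (n + 2)/(n - 4)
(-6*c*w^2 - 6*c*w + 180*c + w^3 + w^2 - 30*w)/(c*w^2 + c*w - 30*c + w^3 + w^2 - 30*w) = (-6*c + w)/(c + w)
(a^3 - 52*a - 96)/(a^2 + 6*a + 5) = (a^3 - 52*a - 96)/(a^2 + 6*a + 5)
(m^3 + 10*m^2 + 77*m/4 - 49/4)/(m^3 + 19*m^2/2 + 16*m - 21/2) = (m + 7/2)/(m + 3)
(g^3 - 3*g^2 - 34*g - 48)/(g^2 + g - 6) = (g^2 - 6*g - 16)/(g - 2)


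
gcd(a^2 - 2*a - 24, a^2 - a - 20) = a + 4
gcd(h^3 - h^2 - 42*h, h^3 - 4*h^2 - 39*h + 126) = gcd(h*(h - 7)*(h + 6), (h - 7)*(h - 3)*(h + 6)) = h^2 - h - 42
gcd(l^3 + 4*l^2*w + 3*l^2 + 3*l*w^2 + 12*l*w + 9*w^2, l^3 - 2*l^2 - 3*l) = 1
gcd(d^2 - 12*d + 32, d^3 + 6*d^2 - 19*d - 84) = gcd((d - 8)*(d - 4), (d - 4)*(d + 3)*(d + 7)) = d - 4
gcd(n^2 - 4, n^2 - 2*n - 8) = n + 2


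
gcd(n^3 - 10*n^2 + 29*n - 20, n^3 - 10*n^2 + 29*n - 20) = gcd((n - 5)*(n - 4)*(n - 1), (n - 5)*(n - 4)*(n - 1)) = n^3 - 10*n^2 + 29*n - 20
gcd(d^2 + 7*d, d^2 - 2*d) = d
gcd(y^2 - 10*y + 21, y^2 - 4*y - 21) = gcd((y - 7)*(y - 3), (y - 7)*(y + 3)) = y - 7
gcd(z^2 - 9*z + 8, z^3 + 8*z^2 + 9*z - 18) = z - 1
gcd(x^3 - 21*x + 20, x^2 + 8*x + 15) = x + 5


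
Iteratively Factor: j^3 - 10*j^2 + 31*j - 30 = (j - 3)*(j^2 - 7*j + 10) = (j - 5)*(j - 3)*(j - 2)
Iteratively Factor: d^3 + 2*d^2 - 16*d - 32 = (d - 4)*(d^2 + 6*d + 8) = (d - 4)*(d + 4)*(d + 2)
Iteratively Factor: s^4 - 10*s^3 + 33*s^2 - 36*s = (s - 3)*(s^3 - 7*s^2 + 12*s) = (s - 4)*(s - 3)*(s^2 - 3*s) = s*(s - 4)*(s - 3)*(s - 3)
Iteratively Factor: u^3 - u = (u)*(u^2 - 1) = u*(u + 1)*(u - 1)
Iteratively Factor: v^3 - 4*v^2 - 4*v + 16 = (v - 2)*(v^2 - 2*v - 8) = (v - 4)*(v - 2)*(v + 2)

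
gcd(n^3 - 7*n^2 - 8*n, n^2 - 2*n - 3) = n + 1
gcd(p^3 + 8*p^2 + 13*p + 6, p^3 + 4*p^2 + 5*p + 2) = p^2 + 2*p + 1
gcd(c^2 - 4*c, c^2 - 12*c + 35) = 1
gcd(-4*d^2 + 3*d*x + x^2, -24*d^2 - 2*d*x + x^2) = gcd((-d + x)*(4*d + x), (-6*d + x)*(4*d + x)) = 4*d + x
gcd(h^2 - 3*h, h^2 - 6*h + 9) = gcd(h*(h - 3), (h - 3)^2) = h - 3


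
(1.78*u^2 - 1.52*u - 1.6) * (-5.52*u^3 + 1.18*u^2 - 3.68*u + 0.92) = -9.8256*u^5 + 10.4908*u^4 + 0.487999999999998*u^3 + 5.3432*u^2 + 4.4896*u - 1.472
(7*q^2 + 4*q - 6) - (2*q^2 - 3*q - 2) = 5*q^2 + 7*q - 4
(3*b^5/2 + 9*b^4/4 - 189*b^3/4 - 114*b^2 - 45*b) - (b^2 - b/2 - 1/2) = 3*b^5/2 + 9*b^4/4 - 189*b^3/4 - 115*b^2 - 89*b/2 + 1/2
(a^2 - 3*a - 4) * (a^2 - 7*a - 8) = a^4 - 10*a^3 + 9*a^2 + 52*a + 32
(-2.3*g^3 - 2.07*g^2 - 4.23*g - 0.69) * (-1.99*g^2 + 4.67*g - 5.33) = 4.577*g^5 - 6.6217*g^4 + 11.0098*g^3 - 7.3479*g^2 + 19.3236*g + 3.6777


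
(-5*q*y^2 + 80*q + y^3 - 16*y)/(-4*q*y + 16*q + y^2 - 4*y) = (-5*q*y - 20*q + y^2 + 4*y)/(-4*q + y)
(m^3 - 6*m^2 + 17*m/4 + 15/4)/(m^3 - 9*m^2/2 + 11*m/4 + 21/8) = 2*(m - 5)/(2*m - 7)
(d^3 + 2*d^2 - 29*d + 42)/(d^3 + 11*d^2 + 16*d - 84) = (d - 3)/(d + 6)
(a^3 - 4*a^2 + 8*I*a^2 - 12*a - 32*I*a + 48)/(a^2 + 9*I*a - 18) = (a^2 + 2*a*(-2 + I) - 8*I)/(a + 3*I)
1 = 1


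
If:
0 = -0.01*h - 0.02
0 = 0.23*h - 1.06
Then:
No Solution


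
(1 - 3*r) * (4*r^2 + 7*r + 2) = -12*r^3 - 17*r^2 + r + 2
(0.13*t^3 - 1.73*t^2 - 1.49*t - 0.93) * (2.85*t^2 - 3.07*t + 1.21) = 0.3705*t^5 - 5.3296*t^4 + 1.2219*t^3 - 0.1695*t^2 + 1.0522*t - 1.1253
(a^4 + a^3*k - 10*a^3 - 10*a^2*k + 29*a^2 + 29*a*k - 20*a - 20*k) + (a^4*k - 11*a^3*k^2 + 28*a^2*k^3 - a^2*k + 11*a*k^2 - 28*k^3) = a^4*k + a^4 - 11*a^3*k^2 + a^3*k - 10*a^3 + 28*a^2*k^3 - 11*a^2*k + 29*a^2 + 11*a*k^2 + 29*a*k - 20*a - 28*k^3 - 20*k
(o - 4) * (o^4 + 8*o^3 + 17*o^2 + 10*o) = o^5 + 4*o^4 - 15*o^3 - 58*o^2 - 40*o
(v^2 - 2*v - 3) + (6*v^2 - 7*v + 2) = 7*v^2 - 9*v - 1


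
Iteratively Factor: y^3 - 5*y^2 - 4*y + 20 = (y + 2)*(y^2 - 7*y + 10) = (y - 5)*(y + 2)*(y - 2)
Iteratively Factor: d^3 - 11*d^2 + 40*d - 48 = (d - 4)*(d^2 - 7*d + 12) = (d - 4)^2*(d - 3)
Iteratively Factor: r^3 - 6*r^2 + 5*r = (r - 1)*(r^2 - 5*r) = r*(r - 1)*(r - 5)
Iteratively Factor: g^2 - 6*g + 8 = (g - 4)*(g - 2)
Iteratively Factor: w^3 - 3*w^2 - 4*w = (w + 1)*(w^2 - 4*w) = (w - 4)*(w + 1)*(w)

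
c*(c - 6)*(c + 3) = c^3 - 3*c^2 - 18*c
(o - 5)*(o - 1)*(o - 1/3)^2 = o^4 - 20*o^3/3 + 82*o^2/9 - 4*o + 5/9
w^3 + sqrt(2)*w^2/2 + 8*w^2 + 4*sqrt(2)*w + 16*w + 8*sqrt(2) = (w + 4)^2*(w + sqrt(2)/2)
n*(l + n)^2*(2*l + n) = 2*l^3*n + 5*l^2*n^2 + 4*l*n^3 + n^4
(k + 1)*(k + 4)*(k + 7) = k^3 + 12*k^2 + 39*k + 28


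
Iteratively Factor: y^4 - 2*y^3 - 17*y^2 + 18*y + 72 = (y - 3)*(y^3 + y^2 - 14*y - 24) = (y - 3)*(y + 2)*(y^2 - y - 12) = (y - 3)*(y + 2)*(y + 3)*(y - 4)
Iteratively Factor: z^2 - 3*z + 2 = (z - 1)*(z - 2)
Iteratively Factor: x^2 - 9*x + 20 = (x - 4)*(x - 5)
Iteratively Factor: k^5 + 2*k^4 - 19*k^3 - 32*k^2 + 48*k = (k)*(k^4 + 2*k^3 - 19*k^2 - 32*k + 48) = k*(k + 4)*(k^3 - 2*k^2 - 11*k + 12) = k*(k + 3)*(k + 4)*(k^2 - 5*k + 4) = k*(k - 4)*(k + 3)*(k + 4)*(k - 1)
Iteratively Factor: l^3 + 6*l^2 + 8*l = (l)*(l^2 + 6*l + 8) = l*(l + 2)*(l + 4)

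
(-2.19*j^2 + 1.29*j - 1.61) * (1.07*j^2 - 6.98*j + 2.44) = -2.3433*j^4 + 16.6665*j^3 - 16.0705*j^2 + 14.3854*j - 3.9284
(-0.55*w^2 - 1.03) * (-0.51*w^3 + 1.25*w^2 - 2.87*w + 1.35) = 0.2805*w^5 - 0.6875*w^4 + 2.1038*w^3 - 2.03*w^2 + 2.9561*w - 1.3905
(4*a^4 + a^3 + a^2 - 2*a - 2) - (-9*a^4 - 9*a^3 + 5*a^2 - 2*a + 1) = 13*a^4 + 10*a^3 - 4*a^2 - 3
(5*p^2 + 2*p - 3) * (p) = 5*p^3 + 2*p^2 - 3*p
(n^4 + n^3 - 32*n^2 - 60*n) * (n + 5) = n^5 + 6*n^4 - 27*n^3 - 220*n^2 - 300*n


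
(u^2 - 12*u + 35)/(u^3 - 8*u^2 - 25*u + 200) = (u - 7)/(u^2 - 3*u - 40)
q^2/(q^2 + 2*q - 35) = q^2/(q^2 + 2*q - 35)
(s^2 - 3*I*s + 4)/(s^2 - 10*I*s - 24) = (s + I)/(s - 6*I)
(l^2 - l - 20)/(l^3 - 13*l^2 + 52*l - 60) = (l + 4)/(l^2 - 8*l + 12)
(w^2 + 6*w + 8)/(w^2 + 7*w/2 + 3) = 2*(w + 4)/(2*w + 3)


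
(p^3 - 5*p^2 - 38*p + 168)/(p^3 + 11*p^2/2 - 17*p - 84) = 2*(p - 7)/(2*p + 7)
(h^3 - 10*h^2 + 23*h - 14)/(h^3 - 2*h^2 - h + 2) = (h - 7)/(h + 1)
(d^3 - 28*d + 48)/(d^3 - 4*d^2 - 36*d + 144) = (d - 2)/(d - 6)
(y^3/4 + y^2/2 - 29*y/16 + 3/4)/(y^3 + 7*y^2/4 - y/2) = (y^3 + 2*y^2 - 29*y/4 + 3)/(y*(4*y^2 + 7*y - 2))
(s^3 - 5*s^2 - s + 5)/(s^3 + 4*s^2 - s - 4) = (s - 5)/(s + 4)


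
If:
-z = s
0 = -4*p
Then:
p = 0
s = -z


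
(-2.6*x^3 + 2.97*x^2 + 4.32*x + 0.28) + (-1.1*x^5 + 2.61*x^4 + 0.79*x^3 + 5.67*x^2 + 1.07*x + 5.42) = -1.1*x^5 + 2.61*x^4 - 1.81*x^3 + 8.64*x^2 + 5.39*x + 5.7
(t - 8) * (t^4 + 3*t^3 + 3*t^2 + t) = t^5 - 5*t^4 - 21*t^3 - 23*t^2 - 8*t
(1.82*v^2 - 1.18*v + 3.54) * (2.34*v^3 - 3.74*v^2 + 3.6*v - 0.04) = 4.2588*v^5 - 9.568*v^4 + 19.2488*v^3 - 17.5604*v^2 + 12.7912*v - 0.1416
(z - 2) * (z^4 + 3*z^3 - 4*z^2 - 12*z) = z^5 + z^4 - 10*z^3 - 4*z^2 + 24*z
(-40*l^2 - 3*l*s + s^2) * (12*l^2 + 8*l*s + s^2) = -480*l^4 - 356*l^3*s - 52*l^2*s^2 + 5*l*s^3 + s^4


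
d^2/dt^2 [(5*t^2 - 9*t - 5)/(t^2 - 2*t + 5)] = 2*(t^3 - 90*t^2 + 165*t + 40)/(t^6 - 6*t^5 + 27*t^4 - 68*t^3 + 135*t^2 - 150*t + 125)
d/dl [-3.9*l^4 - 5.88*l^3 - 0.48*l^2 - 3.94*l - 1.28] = -15.6*l^3 - 17.64*l^2 - 0.96*l - 3.94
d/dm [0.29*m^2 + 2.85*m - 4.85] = 0.58*m + 2.85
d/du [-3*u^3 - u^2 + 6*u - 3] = -9*u^2 - 2*u + 6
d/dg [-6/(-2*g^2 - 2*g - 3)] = 12*(-2*g - 1)/(2*g^2 + 2*g + 3)^2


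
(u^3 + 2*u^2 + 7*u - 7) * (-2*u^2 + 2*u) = -2*u^5 - 2*u^4 - 10*u^3 + 28*u^2 - 14*u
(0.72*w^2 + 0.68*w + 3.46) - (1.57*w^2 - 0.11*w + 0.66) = -0.85*w^2 + 0.79*w + 2.8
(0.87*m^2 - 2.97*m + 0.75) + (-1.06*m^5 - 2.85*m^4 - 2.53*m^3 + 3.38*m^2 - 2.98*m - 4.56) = -1.06*m^5 - 2.85*m^4 - 2.53*m^3 + 4.25*m^2 - 5.95*m - 3.81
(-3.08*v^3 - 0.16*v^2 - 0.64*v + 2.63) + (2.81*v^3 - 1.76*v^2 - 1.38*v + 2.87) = -0.27*v^3 - 1.92*v^2 - 2.02*v + 5.5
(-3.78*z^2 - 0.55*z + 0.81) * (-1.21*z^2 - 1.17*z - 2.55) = 4.5738*z^4 + 5.0881*z^3 + 9.3024*z^2 + 0.4548*z - 2.0655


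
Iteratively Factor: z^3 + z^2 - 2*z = (z)*(z^2 + z - 2) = z*(z - 1)*(z + 2)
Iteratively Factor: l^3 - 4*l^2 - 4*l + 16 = (l + 2)*(l^2 - 6*l + 8) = (l - 4)*(l + 2)*(l - 2)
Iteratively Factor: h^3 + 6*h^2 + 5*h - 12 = (h + 4)*(h^2 + 2*h - 3) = (h + 3)*(h + 4)*(h - 1)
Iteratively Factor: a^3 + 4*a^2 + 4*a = (a + 2)*(a^2 + 2*a) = (a + 2)^2*(a)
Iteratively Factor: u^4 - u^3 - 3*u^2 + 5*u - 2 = (u - 1)*(u^3 - 3*u + 2) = (u - 1)^2*(u^2 + u - 2) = (u - 1)^2*(u + 2)*(u - 1)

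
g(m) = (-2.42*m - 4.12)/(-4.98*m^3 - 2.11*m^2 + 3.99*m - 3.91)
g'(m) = (-2.42*m - 4.12)*(14.94*m^2 + 4.22*m - 3.99)/(-4.98*m^3 - 2.11*m^2 + 3.99*m - 3.91)^2 - 2.42/(-4.98*m^3 - 2.11*m^2 + 3.99*m - 3.91)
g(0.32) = 1.62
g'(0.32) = 1.40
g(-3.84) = 0.02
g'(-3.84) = 0.01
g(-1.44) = -0.76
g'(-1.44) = -21.74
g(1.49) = 0.40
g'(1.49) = -0.62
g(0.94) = 1.04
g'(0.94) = -1.83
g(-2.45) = 0.04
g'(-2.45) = 0.01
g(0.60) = 1.66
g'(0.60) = -1.22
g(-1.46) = -0.46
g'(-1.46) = -9.86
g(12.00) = 0.00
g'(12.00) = -0.00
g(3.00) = 0.08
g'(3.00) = -0.06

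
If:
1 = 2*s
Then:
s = 1/2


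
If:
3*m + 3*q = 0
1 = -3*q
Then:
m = 1/3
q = -1/3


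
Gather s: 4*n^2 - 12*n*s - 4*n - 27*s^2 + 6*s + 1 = 4*n^2 - 4*n - 27*s^2 + s*(6 - 12*n) + 1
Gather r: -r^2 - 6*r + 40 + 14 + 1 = -r^2 - 6*r + 55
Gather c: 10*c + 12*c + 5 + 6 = 22*c + 11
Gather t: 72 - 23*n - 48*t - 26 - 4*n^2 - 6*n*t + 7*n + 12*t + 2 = -4*n^2 - 16*n + t*(-6*n - 36) + 48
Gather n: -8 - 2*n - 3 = -2*n - 11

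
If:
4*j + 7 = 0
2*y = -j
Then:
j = -7/4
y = 7/8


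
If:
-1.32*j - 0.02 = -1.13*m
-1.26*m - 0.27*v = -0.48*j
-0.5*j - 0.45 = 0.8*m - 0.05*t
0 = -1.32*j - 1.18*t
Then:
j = -0.31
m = -0.35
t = 0.35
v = 1.06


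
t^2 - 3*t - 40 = (t - 8)*(t + 5)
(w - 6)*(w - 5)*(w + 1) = w^3 - 10*w^2 + 19*w + 30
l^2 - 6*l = l*(l - 6)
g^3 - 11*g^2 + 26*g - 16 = (g - 8)*(g - 2)*(g - 1)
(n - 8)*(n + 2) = n^2 - 6*n - 16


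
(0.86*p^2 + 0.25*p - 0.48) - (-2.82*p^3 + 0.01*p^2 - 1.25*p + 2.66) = 2.82*p^3 + 0.85*p^2 + 1.5*p - 3.14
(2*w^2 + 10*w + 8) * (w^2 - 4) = 2*w^4 + 10*w^3 - 40*w - 32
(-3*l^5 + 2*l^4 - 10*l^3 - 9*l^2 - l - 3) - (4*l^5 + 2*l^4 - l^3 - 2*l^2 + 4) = -7*l^5 - 9*l^3 - 7*l^2 - l - 7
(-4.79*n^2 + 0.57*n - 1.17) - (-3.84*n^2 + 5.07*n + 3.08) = -0.95*n^2 - 4.5*n - 4.25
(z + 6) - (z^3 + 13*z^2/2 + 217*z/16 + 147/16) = -z^3 - 13*z^2/2 - 201*z/16 - 51/16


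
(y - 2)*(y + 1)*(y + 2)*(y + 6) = y^4 + 7*y^3 + 2*y^2 - 28*y - 24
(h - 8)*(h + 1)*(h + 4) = h^3 - 3*h^2 - 36*h - 32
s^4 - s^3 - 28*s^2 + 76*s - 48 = (s - 4)*(s - 2)*(s - 1)*(s + 6)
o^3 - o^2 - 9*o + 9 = (o - 3)*(o - 1)*(o + 3)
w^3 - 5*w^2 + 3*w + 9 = (w - 3)^2*(w + 1)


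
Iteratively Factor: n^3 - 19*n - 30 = (n + 3)*(n^2 - 3*n - 10) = (n + 2)*(n + 3)*(n - 5)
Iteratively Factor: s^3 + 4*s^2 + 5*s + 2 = (s + 1)*(s^2 + 3*s + 2) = (s + 1)*(s + 2)*(s + 1)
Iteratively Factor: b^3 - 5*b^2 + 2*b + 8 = (b + 1)*(b^2 - 6*b + 8) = (b - 2)*(b + 1)*(b - 4)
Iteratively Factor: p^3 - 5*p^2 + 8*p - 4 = (p - 1)*(p^2 - 4*p + 4) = (p - 2)*(p - 1)*(p - 2)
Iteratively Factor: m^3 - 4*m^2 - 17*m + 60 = (m + 4)*(m^2 - 8*m + 15) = (m - 3)*(m + 4)*(m - 5)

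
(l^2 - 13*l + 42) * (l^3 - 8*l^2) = l^5 - 21*l^4 + 146*l^3 - 336*l^2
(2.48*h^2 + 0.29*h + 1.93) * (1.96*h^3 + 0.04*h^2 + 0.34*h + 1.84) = 4.8608*h^5 + 0.6676*h^4 + 4.6376*h^3 + 4.739*h^2 + 1.1898*h + 3.5512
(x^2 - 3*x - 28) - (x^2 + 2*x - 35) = 7 - 5*x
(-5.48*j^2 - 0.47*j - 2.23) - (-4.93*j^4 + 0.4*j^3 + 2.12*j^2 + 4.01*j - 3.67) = 4.93*j^4 - 0.4*j^3 - 7.6*j^2 - 4.48*j + 1.44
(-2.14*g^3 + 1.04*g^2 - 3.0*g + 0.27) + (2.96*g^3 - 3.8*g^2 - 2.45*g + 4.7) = 0.82*g^3 - 2.76*g^2 - 5.45*g + 4.97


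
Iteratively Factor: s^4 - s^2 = (s + 1)*(s^3 - s^2) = (s - 1)*(s + 1)*(s^2) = s*(s - 1)*(s + 1)*(s)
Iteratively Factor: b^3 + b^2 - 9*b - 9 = (b - 3)*(b^2 + 4*b + 3) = (b - 3)*(b + 3)*(b + 1)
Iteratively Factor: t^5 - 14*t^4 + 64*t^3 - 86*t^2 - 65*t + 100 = (t - 5)*(t^4 - 9*t^3 + 19*t^2 + 9*t - 20) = (t - 5)*(t - 4)*(t^3 - 5*t^2 - t + 5) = (t - 5)*(t - 4)*(t + 1)*(t^2 - 6*t + 5) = (t - 5)*(t - 4)*(t - 1)*(t + 1)*(t - 5)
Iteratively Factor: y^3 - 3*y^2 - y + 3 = (y + 1)*(y^2 - 4*y + 3) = (y - 3)*(y + 1)*(y - 1)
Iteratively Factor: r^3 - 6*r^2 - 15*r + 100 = (r - 5)*(r^2 - r - 20) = (r - 5)*(r + 4)*(r - 5)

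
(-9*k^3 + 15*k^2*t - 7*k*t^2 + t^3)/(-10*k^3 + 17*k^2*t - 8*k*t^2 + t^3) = (9*k^2 - 6*k*t + t^2)/(10*k^2 - 7*k*t + t^2)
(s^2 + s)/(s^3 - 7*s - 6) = s/(s^2 - s - 6)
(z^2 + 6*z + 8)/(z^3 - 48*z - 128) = (z + 2)/(z^2 - 4*z - 32)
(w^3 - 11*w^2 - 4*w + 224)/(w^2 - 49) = (w^2 - 4*w - 32)/(w + 7)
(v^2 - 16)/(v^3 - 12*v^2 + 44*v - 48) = (v + 4)/(v^2 - 8*v + 12)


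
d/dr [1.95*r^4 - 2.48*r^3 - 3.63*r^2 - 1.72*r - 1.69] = 7.8*r^3 - 7.44*r^2 - 7.26*r - 1.72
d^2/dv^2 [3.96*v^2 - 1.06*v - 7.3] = 7.92000000000000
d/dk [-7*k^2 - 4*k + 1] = -14*k - 4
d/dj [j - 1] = 1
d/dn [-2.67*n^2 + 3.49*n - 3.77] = 3.49 - 5.34*n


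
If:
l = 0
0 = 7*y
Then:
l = 0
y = 0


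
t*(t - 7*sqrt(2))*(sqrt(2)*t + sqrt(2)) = sqrt(2)*t^3 - 14*t^2 + sqrt(2)*t^2 - 14*t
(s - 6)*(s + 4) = s^2 - 2*s - 24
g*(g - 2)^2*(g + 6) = g^4 + 2*g^3 - 20*g^2 + 24*g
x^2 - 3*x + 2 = (x - 2)*(x - 1)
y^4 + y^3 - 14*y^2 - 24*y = y*(y - 4)*(y + 2)*(y + 3)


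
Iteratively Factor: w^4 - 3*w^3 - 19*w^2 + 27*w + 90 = (w + 2)*(w^3 - 5*w^2 - 9*w + 45) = (w + 2)*(w + 3)*(w^2 - 8*w + 15) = (w - 3)*(w + 2)*(w + 3)*(w - 5)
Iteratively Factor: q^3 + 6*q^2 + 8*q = (q + 4)*(q^2 + 2*q) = q*(q + 4)*(q + 2)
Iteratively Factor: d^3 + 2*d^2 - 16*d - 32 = (d - 4)*(d^2 + 6*d + 8) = (d - 4)*(d + 4)*(d + 2)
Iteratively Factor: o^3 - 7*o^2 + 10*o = (o)*(o^2 - 7*o + 10) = o*(o - 5)*(o - 2)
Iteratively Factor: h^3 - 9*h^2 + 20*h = (h)*(h^2 - 9*h + 20) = h*(h - 4)*(h - 5)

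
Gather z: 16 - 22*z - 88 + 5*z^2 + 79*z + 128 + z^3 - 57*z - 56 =z^3 + 5*z^2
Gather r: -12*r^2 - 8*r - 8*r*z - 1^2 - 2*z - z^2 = -12*r^2 + r*(-8*z - 8) - z^2 - 2*z - 1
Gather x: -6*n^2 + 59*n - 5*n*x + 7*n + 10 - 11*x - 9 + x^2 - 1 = -6*n^2 + 66*n + x^2 + x*(-5*n - 11)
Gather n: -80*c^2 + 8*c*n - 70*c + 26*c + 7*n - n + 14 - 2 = -80*c^2 - 44*c + n*(8*c + 6) + 12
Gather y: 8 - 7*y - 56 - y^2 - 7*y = -y^2 - 14*y - 48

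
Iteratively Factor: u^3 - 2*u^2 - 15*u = (u + 3)*(u^2 - 5*u) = (u - 5)*(u + 3)*(u)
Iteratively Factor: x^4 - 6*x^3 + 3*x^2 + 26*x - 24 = (x - 3)*(x^3 - 3*x^2 - 6*x + 8) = (x - 3)*(x + 2)*(x^2 - 5*x + 4) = (x - 3)*(x - 1)*(x + 2)*(x - 4)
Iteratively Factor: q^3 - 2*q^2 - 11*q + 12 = (q - 1)*(q^2 - q - 12) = (q - 4)*(q - 1)*(q + 3)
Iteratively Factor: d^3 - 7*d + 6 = (d + 3)*(d^2 - 3*d + 2) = (d - 1)*(d + 3)*(d - 2)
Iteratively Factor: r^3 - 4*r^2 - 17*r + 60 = (r - 5)*(r^2 + r - 12) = (r - 5)*(r + 4)*(r - 3)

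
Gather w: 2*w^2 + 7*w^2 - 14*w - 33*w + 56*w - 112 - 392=9*w^2 + 9*w - 504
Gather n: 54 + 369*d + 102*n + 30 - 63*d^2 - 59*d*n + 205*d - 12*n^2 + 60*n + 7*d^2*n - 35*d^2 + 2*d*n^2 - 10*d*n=-98*d^2 + 574*d + n^2*(2*d - 12) + n*(7*d^2 - 69*d + 162) + 84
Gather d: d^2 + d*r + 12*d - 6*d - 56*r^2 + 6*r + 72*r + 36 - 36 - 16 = d^2 + d*(r + 6) - 56*r^2 + 78*r - 16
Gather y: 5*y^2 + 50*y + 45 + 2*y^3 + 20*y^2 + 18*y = 2*y^3 + 25*y^2 + 68*y + 45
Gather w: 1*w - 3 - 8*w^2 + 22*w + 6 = -8*w^2 + 23*w + 3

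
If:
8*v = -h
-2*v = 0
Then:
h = 0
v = 0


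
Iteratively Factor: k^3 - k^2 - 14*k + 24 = (k - 2)*(k^2 + k - 12) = (k - 2)*(k + 4)*(k - 3)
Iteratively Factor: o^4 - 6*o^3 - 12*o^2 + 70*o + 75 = (o - 5)*(o^3 - o^2 - 17*o - 15) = (o - 5)^2*(o^2 + 4*o + 3) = (o - 5)^2*(o + 3)*(o + 1)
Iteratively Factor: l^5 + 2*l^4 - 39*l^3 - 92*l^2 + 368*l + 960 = (l - 5)*(l^4 + 7*l^3 - 4*l^2 - 112*l - 192) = (l - 5)*(l + 3)*(l^3 + 4*l^2 - 16*l - 64) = (l - 5)*(l + 3)*(l + 4)*(l^2 - 16) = (l - 5)*(l - 4)*(l + 3)*(l + 4)*(l + 4)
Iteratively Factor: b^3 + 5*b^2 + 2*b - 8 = (b + 2)*(b^2 + 3*b - 4) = (b + 2)*(b + 4)*(b - 1)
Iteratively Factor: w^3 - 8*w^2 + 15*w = (w - 5)*(w^2 - 3*w) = (w - 5)*(w - 3)*(w)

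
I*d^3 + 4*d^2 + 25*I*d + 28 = (d - 7*I)*(d + 4*I)*(I*d + 1)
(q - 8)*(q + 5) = q^2 - 3*q - 40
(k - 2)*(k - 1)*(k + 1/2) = k^3 - 5*k^2/2 + k/2 + 1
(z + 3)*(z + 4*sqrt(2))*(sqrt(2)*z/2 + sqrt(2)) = sqrt(2)*z^3/2 + 5*sqrt(2)*z^2/2 + 4*z^2 + 3*sqrt(2)*z + 20*z + 24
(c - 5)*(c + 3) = c^2 - 2*c - 15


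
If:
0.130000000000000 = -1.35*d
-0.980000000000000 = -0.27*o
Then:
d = -0.10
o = 3.63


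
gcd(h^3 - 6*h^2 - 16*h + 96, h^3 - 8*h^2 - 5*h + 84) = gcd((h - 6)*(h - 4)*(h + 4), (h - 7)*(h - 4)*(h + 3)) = h - 4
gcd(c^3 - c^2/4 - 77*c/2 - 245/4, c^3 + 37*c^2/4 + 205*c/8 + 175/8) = c^2 + 27*c/4 + 35/4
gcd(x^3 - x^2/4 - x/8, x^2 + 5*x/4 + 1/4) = x + 1/4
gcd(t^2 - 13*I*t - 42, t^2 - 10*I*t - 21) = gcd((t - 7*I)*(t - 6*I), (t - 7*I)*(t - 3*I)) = t - 7*I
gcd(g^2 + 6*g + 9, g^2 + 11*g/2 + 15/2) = g + 3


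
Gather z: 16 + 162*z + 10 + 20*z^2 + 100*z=20*z^2 + 262*z + 26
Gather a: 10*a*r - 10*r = 10*a*r - 10*r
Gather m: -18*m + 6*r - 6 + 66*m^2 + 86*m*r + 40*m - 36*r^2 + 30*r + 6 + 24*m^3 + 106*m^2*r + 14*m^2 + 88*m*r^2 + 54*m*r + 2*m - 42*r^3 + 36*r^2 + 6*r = 24*m^3 + m^2*(106*r + 80) + m*(88*r^2 + 140*r + 24) - 42*r^3 + 42*r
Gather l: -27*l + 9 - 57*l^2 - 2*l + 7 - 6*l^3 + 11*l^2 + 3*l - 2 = -6*l^3 - 46*l^2 - 26*l + 14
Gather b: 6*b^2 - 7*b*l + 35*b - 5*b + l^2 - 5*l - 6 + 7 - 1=6*b^2 + b*(30 - 7*l) + l^2 - 5*l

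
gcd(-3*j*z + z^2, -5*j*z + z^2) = z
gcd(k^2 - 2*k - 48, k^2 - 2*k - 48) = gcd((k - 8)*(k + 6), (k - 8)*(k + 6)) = k^2 - 2*k - 48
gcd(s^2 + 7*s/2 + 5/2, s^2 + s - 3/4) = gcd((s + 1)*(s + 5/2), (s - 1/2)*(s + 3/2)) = 1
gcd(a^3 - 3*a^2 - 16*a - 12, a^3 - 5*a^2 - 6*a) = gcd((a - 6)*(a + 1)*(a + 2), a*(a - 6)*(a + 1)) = a^2 - 5*a - 6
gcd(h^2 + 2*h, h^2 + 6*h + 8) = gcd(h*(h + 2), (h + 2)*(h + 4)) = h + 2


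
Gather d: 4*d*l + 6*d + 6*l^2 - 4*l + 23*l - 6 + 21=d*(4*l + 6) + 6*l^2 + 19*l + 15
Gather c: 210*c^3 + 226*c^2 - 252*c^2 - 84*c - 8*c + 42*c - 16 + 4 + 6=210*c^3 - 26*c^2 - 50*c - 6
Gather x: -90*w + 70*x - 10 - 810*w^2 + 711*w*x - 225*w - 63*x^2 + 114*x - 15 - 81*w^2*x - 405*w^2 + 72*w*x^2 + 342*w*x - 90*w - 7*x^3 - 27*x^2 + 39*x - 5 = -1215*w^2 - 405*w - 7*x^3 + x^2*(72*w - 90) + x*(-81*w^2 + 1053*w + 223) - 30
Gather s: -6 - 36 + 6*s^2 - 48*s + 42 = 6*s^2 - 48*s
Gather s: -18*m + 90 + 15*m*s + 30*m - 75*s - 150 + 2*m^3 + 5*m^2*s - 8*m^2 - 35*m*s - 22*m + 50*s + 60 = 2*m^3 - 8*m^2 - 10*m + s*(5*m^2 - 20*m - 25)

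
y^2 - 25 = (y - 5)*(y + 5)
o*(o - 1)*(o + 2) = o^3 + o^2 - 2*o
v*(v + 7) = v^2 + 7*v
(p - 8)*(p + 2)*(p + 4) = p^3 - 2*p^2 - 40*p - 64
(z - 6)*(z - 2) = z^2 - 8*z + 12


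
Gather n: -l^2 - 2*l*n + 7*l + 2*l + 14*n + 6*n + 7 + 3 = -l^2 + 9*l + n*(20 - 2*l) + 10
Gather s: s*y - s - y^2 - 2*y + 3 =s*(y - 1) - y^2 - 2*y + 3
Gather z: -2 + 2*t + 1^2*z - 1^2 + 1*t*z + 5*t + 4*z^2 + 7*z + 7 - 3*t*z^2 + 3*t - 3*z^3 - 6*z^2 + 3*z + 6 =10*t - 3*z^3 + z^2*(-3*t - 2) + z*(t + 11) + 10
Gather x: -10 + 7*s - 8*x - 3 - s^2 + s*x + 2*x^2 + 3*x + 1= -s^2 + 7*s + 2*x^2 + x*(s - 5) - 12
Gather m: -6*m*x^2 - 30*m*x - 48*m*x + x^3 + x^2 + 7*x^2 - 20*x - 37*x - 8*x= m*(-6*x^2 - 78*x) + x^3 + 8*x^2 - 65*x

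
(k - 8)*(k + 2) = k^2 - 6*k - 16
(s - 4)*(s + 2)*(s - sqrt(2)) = s^3 - 2*s^2 - sqrt(2)*s^2 - 8*s + 2*sqrt(2)*s + 8*sqrt(2)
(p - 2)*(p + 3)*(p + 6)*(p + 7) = p^4 + 14*p^3 + 49*p^2 - 36*p - 252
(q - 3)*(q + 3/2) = q^2 - 3*q/2 - 9/2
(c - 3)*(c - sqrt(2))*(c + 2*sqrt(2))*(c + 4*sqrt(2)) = c^4 - 3*c^3 + 5*sqrt(2)*c^3 - 15*sqrt(2)*c^2 + 4*c^2 - 16*sqrt(2)*c - 12*c + 48*sqrt(2)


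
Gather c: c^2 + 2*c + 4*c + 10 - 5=c^2 + 6*c + 5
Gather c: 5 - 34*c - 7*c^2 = -7*c^2 - 34*c + 5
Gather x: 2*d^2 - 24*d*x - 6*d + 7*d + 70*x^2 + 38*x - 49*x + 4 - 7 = 2*d^2 + d + 70*x^2 + x*(-24*d - 11) - 3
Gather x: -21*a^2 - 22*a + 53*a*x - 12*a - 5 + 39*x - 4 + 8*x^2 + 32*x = -21*a^2 - 34*a + 8*x^2 + x*(53*a + 71) - 9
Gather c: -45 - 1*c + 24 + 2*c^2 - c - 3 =2*c^2 - 2*c - 24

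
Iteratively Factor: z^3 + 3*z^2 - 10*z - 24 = (z - 3)*(z^2 + 6*z + 8) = (z - 3)*(z + 2)*(z + 4)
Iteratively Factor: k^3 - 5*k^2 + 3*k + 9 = (k - 3)*(k^2 - 2*k - 3) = (k - 3)^2*(k + 1)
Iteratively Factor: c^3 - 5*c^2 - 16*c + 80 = (c - 5)*(c^2 - 16) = (c - 5)*(c - 4)*(c + 4)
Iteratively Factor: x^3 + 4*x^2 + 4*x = (x)*(x^2 + 4*x + 4) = x*(x + 2)*(x + 2)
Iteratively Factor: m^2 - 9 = (m - 3)*(m + 3)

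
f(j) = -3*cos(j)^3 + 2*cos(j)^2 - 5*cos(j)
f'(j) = 9*sin(j)*cos(j)^2 - 4*sin(j)*cos(j) + 5*sin(j)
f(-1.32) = -1.16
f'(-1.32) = -4.42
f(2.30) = 5.11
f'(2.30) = 8.70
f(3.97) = 5.22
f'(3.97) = -8.71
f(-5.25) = -2.44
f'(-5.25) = 4.56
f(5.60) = -4.07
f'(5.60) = -4.62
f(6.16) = -5.92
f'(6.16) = -1.22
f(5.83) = -5.06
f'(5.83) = -3.80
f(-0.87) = -3.20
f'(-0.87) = -4.71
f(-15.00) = 6.27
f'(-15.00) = -8.61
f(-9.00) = 8.49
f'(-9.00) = -6.64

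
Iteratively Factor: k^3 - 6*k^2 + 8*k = (k)*(k^2 - 6*k + 8) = k*(k - 2)*(k - 4)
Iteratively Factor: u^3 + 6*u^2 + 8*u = (u)*(u^2 + 6*u + 8) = u*(u + 2)*(u + 4)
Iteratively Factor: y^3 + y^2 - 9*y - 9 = (y - 3)*(y^2 + 4*y + 3) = (y - 3)*(y + 1)*(y + 3)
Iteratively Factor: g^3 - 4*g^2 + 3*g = (g - 3)*(g^2 - g) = g*(g - 3)*(g - 1)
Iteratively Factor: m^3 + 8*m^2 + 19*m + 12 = (m + 4)*(m^2 + 4*m + 3) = (m + 3)*(m + 4)*(m + 1)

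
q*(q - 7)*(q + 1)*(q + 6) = q^4 - 43*q^2 - 42*q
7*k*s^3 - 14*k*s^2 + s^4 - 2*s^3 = s^2*(7*k + s)*(s - 2)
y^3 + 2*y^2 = y^2*(y + 2)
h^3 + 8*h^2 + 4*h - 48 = (h - 2)*(h + 4)*(h + 6)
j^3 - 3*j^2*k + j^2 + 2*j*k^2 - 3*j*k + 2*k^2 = (j + 1)*(j - 2*k)*(j - k)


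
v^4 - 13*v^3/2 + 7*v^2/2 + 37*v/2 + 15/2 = (v - 5)*(v - 3)*(v + 1/2)*(v + 1)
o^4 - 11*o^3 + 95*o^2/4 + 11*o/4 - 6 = (o - 8)*(o - 3)*(o - 1/2)*(o + 1/2)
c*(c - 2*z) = c^2 - 2*c*z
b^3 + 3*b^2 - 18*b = b*(b - 3)*(b + 6)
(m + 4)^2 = m^2 + 8*m + 16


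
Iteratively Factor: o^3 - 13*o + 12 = (o - 3)*(o^2 + 3*o - 4) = (o - 3)*(o + 4)*(o - 1)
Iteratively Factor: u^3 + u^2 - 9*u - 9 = (u - 3)*(u^2 + 4*u + 3) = (u - 3)*(u + 1)*(u + 3)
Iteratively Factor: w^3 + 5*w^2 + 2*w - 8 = (w - 1)*(w^2 + 6*w + 8) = (w - 1)*(w + 2)*(w + 4)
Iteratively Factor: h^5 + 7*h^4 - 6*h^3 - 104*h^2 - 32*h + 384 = (h + 4)*(h^4 + 3*h^3 - 18*h^2 - 32*h + 96) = (h + 4)^2*(h^3 - h^2 - 14*h + 24) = (h + 4)^3*(h^2 - 5*h + 6) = (h - 3)*(h + 4)^3*(h - 2)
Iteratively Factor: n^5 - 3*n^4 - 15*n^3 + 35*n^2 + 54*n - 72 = (n - 1)*(n^4 - 2*n^3 - 17*n^2 + 18*n + 72) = (n - 4)*(n - 1)*(n^3 + 2*n^2 - 9*n - 18) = (n - 4)*(n - 1)*(n + 2)*(n^2 - 9) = (n - 4)*(n - 1)*(n + 2)*(n + 3)*(n - 3)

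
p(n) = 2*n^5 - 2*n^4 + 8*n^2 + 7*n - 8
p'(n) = 10*n^4 - 8*n^3 + 16*n + 7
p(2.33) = 130.14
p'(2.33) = 237.81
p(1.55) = 28.42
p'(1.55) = 59.73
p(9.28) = 123561.14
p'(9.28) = 67925.84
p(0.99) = 6.75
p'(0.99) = 24.68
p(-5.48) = -11493.77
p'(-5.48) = 10254.10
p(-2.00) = -86.00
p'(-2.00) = 199.00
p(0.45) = -3.28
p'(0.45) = 13.88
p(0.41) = -3.82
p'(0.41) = 13.29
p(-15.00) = -1618313.00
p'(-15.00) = 533017.00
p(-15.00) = -1618313.00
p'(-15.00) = 533017.00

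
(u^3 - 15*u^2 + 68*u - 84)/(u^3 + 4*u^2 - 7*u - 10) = (u^2 - 13*u + 42)/(u^2 + 6*u + 5)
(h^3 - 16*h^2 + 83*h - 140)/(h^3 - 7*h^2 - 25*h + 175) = (h - 4)/(h + 5)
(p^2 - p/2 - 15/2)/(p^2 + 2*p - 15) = (p + 5/2)/(p + 5)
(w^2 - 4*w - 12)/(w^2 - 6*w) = (w + 2)/w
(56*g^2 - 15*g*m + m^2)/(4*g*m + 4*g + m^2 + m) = (56*g^2 - 15*g*m + m^2)/(4*g*m + 4*g + m^2 + m)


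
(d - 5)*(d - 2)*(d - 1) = d^3 - 8*d^2 + 17*d - 10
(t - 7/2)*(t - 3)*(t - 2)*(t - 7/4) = t^4 - 41*t^3/4 + 307*t^2/8 - 497*t/8 + 147/4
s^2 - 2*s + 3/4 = (s - 3/2)*(s - 1/2)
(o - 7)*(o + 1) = o^2 - 6*o - 7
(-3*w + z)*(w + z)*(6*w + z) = -18*w^3 - 15*w^2*z + 4*w*z^2 + z^3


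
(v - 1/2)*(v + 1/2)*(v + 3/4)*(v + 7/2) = v^4 + 17*v^3/4 + 19*v^2/8 - 17*v/16 - 21/32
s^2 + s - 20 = (s - 4)*(s + 5)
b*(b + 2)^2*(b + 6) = b^4 + 10*b^3 + 28*b^2 + 24*b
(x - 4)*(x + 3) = x^2 - x - 12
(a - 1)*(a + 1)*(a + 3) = a^3 + 3*a^2 - a - 3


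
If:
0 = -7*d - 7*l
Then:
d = -l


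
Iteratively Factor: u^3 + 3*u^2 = (u + 3)*(u^2) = u*(u + 3)*(u)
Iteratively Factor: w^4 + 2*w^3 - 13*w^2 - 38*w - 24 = (w + 3)*(w^3 - w^2 - 10*w - 8) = (w + 1)*(w + 3)*(w^2 - 2*w - 8) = (w - 4)*(w + 1)*(w + 3)*(w + 2)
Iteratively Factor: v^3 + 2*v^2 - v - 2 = (v + 2)*(v^2 - 1) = (v + 1)*(v + 2)*(v - 1)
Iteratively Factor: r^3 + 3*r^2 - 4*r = (r + 4)*(r^2 - r) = r*(r + 4)*(r - 1)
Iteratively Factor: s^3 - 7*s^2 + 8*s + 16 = (s - 4)*(s^2 - 3*s - 4) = (s - 4)^2*(s + 1)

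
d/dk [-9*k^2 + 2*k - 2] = 2 - 18*k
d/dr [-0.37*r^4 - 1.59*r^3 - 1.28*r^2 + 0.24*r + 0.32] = -1.48*r^3 - 4.77*r^2 - 2.56*r + 0.24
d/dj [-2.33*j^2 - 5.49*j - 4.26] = -4.66*j - 5.49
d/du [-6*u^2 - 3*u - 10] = -12*u - 3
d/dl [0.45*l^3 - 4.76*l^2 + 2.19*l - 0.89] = 1.35*l^2 - 9.52*l + 2.19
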